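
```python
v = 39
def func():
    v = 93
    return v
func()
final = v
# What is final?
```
39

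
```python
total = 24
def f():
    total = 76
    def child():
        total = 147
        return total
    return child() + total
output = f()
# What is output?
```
223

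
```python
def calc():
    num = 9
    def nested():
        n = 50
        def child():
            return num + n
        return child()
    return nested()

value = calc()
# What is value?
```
59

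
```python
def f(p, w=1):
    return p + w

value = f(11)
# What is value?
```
12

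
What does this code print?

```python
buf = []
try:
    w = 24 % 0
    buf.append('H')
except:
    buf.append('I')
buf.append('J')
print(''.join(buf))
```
IJ

Exception raised in try, caught by bare except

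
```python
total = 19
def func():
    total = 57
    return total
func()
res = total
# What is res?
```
19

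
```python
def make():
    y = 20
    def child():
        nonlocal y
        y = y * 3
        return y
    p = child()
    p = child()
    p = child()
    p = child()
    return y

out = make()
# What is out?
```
1620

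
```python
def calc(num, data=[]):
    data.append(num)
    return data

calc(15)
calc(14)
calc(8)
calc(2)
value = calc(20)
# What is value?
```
[15, 14, 8, 2, 20]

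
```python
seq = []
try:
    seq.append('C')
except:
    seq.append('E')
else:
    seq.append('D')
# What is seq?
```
['C', 'D']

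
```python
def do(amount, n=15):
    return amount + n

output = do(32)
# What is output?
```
47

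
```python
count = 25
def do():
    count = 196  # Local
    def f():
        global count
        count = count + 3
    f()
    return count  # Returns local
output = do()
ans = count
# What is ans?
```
28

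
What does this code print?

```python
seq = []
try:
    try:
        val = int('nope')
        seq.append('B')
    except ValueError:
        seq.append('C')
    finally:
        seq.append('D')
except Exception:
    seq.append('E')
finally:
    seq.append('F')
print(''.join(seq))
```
CDF

Both finally blocks run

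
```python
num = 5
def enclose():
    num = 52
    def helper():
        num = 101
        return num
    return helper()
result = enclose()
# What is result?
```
101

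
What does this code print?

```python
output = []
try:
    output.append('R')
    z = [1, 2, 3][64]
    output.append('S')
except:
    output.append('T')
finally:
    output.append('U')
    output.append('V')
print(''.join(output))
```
RTUV

Code before exception runs, then except, then all of finally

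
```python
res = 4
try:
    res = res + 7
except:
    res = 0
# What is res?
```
11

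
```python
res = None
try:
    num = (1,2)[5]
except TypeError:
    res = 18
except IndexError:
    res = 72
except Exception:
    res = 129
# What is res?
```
72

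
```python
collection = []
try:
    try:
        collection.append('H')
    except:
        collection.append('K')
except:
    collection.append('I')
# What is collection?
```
['H']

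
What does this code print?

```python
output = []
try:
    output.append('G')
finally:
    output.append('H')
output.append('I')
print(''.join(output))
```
GHI

try/finally without except, no exception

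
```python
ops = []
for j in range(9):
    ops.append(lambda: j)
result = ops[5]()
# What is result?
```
8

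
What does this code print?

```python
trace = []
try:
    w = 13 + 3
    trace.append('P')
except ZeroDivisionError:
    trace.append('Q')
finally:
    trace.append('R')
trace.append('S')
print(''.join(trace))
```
PRS

finally runs after normal execution too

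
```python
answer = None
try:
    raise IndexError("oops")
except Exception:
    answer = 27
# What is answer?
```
27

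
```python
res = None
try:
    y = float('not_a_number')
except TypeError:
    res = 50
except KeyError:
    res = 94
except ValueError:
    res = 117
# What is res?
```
117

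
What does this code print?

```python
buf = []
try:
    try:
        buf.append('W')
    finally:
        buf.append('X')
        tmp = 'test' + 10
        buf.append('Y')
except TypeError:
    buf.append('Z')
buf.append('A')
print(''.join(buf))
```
WXZA

Exception in inner finally caught by outer except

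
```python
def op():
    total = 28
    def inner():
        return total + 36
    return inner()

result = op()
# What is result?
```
64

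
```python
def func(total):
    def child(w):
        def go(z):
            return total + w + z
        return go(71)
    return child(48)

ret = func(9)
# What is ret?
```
128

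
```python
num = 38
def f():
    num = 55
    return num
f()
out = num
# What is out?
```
38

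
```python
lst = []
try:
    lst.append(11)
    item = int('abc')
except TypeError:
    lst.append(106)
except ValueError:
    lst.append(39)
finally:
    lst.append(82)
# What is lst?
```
[11, 39, 82]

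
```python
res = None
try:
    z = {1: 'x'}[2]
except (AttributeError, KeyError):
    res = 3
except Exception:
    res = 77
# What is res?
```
3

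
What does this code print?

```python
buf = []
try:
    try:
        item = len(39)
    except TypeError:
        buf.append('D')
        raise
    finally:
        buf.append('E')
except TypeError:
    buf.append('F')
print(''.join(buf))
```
DEF

finally runs before re-raised exception propagates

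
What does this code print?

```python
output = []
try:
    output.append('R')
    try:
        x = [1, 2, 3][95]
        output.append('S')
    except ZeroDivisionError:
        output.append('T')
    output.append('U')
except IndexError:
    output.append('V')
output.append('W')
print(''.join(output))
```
RVW

Inner handler doesn't match, propagates to outer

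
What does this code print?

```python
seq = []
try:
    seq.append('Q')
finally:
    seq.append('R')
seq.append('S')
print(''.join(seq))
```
QRS

try/finally without except, no exception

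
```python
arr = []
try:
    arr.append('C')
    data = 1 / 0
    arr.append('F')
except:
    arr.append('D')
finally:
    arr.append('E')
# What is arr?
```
['C', 'D', 'E']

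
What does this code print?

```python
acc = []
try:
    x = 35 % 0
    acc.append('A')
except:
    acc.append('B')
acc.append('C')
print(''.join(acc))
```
BC

Exception raised in try, caught by bare except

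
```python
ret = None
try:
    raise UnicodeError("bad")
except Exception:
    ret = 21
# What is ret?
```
21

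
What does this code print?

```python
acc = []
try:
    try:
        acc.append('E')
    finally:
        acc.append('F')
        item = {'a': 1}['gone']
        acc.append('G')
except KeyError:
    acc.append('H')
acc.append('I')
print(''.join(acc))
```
EFHI

Exception in inner finally caught by outer except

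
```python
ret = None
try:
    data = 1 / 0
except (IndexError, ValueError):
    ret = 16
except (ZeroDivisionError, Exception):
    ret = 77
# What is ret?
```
77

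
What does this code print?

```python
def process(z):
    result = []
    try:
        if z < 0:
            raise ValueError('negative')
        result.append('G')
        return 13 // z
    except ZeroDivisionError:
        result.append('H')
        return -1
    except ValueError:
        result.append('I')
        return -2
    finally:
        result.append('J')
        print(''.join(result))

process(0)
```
GHJ

z=0 causes ZeroDivisionError, caught, finally prints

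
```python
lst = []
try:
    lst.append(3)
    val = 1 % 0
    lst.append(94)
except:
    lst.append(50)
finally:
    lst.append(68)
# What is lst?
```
[3, 50, 68]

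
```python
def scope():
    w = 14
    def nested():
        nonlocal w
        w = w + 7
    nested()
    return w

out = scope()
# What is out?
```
21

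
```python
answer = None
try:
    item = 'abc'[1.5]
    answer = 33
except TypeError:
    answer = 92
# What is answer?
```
92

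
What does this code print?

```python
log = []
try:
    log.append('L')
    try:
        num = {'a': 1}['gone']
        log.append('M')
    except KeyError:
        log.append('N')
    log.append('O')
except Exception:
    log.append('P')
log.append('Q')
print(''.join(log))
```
LNOQ

Inner exception caught by inner handler, outer continues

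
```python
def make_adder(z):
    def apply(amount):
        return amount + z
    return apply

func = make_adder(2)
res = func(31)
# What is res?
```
33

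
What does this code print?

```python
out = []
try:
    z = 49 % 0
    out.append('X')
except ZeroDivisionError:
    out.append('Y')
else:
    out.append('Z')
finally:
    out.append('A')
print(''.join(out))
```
YA

Exception: except runs, else skipped, finally runs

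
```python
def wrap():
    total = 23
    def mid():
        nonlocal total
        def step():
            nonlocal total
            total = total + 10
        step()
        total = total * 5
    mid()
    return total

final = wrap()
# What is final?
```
165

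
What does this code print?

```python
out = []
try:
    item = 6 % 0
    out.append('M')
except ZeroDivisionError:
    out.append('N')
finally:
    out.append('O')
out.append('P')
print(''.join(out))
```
NOP

finally always runs, even after exception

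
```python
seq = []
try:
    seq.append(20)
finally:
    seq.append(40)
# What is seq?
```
[20, 40]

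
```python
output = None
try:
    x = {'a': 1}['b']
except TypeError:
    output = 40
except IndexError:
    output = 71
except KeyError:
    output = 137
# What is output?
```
137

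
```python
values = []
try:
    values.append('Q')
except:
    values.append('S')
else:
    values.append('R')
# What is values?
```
['Q', 'R']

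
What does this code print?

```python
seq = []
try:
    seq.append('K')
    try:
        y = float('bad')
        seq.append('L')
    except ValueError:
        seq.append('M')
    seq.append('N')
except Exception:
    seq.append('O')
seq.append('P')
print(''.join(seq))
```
KMNP

Inner exception caught by inner handler, outer continues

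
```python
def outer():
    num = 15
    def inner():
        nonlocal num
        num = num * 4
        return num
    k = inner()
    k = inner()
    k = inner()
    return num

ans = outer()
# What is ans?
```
960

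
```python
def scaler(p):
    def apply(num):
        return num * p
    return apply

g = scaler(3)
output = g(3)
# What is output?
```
9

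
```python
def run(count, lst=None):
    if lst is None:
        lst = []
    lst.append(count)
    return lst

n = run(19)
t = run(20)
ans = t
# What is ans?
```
[20]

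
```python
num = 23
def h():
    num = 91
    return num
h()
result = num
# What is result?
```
23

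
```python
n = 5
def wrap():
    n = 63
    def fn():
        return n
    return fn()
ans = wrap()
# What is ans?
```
63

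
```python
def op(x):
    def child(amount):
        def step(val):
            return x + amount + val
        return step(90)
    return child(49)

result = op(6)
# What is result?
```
145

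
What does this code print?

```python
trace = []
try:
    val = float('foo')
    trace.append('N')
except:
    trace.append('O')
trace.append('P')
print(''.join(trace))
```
OP

Exception raised in try, caught by bare except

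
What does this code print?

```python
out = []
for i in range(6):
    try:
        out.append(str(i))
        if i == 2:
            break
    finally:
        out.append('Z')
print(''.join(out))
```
0Z1Z2Z

finally runs even when breaking out of loop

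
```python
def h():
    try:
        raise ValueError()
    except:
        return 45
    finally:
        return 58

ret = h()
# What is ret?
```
58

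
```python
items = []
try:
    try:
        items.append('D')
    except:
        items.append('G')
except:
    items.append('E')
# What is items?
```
['D']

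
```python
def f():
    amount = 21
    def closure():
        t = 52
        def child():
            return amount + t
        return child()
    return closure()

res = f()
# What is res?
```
73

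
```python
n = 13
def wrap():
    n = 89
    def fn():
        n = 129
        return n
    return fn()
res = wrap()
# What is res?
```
129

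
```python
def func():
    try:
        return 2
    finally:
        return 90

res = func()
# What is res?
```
90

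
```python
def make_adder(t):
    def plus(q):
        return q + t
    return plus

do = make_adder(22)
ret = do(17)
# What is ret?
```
39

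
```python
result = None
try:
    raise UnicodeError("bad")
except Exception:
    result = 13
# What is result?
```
13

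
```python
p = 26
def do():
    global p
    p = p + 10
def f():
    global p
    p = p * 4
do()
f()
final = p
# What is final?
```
144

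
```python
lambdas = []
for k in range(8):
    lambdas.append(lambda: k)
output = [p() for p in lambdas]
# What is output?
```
[7, 7, 7, 7, 7, 7, 7, 7]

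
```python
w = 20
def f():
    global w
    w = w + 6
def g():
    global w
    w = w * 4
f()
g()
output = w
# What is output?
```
104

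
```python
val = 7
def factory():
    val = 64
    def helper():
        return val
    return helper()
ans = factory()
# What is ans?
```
64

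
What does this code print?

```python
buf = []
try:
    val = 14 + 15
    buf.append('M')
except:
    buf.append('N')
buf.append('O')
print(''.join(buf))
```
MO

No exception, try block completes normally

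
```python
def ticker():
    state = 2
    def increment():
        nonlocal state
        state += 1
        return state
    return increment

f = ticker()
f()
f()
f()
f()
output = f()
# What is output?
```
7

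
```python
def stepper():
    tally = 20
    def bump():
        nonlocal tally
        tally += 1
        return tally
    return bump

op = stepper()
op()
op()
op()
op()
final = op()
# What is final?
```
25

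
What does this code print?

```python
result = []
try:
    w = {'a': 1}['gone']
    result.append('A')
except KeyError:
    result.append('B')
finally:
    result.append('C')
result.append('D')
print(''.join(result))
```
BCD

finally always runs, even after exception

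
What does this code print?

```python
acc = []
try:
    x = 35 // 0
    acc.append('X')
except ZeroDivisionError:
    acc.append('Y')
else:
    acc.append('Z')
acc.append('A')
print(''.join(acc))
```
YA

else block skipped when exception is caught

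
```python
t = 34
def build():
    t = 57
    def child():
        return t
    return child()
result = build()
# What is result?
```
57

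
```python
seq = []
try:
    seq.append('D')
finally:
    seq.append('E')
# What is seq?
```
['D', 'E']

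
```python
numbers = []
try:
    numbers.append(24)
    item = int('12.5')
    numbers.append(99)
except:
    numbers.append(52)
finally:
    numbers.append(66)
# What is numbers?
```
[24, 52, 66]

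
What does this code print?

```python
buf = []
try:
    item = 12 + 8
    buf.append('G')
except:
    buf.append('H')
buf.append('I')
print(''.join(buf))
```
GI

No exception, try block completes normally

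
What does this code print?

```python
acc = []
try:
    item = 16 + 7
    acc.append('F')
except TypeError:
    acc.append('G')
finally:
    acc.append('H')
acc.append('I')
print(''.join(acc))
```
FHI

finally runs after normal execution too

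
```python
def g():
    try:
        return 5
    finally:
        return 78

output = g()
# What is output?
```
78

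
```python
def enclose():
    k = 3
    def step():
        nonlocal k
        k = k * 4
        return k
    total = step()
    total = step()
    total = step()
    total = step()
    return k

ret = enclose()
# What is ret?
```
768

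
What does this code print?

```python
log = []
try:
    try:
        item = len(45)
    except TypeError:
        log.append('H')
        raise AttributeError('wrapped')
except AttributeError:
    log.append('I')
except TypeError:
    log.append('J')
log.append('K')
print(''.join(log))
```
HIK

AttributeError raised and caught, original TypeError not re-raised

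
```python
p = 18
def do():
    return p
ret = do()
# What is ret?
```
18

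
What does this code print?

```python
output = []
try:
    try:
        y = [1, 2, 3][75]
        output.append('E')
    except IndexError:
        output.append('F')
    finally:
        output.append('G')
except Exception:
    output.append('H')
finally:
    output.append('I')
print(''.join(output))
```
FGI

Both finally blocks run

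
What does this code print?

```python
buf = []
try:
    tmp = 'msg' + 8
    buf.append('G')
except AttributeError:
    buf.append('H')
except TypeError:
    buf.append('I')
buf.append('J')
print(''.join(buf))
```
IJ

TypeError is caught by its specific handler, not AttributeError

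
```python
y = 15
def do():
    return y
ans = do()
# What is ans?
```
15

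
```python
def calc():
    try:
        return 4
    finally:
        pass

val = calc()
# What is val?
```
4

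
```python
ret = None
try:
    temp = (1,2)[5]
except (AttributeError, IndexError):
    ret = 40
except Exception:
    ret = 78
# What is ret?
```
40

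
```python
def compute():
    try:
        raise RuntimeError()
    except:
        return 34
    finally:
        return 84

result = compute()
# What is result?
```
84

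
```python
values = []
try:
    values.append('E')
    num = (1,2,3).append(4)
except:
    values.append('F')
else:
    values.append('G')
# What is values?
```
['E', 'F']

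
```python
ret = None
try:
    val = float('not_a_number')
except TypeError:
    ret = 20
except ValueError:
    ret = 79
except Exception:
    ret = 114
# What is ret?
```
79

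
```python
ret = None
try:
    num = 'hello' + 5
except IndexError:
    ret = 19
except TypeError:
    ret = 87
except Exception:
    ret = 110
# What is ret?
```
87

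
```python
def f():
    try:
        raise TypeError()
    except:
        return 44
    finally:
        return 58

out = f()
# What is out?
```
58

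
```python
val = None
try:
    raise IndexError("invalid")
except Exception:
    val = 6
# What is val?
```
6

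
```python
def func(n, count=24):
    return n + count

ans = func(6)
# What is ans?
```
30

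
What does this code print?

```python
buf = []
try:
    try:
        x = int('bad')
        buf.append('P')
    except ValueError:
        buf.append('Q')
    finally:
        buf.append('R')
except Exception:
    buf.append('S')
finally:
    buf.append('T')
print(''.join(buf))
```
QRT

Both finally blocks run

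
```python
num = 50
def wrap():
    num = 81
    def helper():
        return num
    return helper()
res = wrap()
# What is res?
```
81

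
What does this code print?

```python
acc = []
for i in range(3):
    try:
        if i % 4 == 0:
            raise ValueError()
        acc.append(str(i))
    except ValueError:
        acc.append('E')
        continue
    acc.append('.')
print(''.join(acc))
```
E1.2.

continue in except skips rest of loop body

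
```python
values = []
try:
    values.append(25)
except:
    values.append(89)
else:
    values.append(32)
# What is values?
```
[25, 32]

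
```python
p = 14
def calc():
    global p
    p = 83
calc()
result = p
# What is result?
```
83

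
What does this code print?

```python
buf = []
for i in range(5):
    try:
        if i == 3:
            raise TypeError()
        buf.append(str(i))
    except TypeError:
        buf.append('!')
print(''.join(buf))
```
012!4

Exception on i=3 caught, loop continues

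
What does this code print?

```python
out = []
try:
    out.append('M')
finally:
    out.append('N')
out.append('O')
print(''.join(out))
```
MNO

try/finally without except, no exception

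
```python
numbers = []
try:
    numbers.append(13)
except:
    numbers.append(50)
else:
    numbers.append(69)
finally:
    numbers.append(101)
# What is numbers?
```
[13, 69, 101]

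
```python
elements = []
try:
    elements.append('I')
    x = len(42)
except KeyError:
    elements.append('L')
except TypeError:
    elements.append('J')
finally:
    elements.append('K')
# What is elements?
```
['I', 'J', 'K']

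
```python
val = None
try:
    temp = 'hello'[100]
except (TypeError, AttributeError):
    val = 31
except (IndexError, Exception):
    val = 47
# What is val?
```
47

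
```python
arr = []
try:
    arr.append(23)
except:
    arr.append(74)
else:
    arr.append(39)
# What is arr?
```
[23, 39]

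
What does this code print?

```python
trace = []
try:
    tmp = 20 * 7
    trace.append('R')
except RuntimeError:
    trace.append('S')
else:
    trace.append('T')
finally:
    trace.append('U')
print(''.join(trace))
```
RTU

else runs before finally when no exception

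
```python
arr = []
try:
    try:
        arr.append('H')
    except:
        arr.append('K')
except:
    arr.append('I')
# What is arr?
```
['H']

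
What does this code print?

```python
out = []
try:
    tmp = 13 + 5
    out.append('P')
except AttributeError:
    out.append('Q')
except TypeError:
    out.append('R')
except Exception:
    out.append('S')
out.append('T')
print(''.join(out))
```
PT

No exception, try block completes normally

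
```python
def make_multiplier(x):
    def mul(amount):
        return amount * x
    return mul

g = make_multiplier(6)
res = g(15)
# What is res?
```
90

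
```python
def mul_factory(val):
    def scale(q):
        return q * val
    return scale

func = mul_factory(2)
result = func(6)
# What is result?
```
12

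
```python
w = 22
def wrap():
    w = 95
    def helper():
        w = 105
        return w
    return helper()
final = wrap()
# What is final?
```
105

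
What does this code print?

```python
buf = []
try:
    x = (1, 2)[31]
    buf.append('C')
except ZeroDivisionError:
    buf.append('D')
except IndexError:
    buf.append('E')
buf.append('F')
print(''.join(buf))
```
EF

IndexError is caught by its specific handler, not ZeroDivisionError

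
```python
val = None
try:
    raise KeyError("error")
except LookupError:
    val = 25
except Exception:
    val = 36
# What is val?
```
25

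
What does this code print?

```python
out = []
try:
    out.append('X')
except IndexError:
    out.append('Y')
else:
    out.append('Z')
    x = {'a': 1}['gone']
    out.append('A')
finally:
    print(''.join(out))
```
XZ

Try succeeds, else appends 'Z', KeyError in else is uncaught, finally prints before exception propagates ('A' never appended)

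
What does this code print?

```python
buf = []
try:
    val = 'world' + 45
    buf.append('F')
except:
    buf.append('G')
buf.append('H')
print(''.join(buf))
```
GH

Exception raised in try, caught by bare except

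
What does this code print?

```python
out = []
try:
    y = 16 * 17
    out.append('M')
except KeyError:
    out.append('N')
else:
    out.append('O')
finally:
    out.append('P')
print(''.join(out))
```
MOP

else runs before finally when no exception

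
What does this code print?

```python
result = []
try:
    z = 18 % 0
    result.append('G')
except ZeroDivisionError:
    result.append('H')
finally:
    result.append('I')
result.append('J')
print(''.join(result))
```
HIJ

finally always runs, even after exception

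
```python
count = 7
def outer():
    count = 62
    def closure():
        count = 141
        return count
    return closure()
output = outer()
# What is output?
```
141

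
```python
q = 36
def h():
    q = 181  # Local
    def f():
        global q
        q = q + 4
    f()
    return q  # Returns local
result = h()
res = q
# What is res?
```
40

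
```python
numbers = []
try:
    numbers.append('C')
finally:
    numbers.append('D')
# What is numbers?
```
['C', 'D']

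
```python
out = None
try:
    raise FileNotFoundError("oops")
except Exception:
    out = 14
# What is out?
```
14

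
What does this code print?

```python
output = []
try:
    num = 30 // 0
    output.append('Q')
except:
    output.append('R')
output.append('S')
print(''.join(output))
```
RS

Exception raised in try, caught by bare except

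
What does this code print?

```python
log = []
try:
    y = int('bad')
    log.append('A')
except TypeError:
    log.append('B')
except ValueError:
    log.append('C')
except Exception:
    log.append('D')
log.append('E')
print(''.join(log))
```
CE

ValueError matches before generic Exception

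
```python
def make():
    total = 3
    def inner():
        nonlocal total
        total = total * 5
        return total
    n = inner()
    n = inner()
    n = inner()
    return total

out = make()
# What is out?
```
375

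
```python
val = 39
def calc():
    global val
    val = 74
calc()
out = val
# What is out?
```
74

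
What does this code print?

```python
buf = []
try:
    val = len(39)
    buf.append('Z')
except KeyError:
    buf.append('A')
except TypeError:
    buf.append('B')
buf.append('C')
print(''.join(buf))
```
BC

TypeError is caught by its specific handler, not KeyError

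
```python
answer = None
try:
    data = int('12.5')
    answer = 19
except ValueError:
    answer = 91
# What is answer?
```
91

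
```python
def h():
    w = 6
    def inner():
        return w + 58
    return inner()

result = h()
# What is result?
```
64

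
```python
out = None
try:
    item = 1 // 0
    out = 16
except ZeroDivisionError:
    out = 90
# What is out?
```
90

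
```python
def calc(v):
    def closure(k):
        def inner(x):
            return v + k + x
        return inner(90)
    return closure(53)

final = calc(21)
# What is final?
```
164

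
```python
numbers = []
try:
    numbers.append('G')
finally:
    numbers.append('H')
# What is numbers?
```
['G', 'H']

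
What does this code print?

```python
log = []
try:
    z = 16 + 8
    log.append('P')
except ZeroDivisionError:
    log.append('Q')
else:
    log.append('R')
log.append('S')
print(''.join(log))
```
PRS

else block runs when no exception occurs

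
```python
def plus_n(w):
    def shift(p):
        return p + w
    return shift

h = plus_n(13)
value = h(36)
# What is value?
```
49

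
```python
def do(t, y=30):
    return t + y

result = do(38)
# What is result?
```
68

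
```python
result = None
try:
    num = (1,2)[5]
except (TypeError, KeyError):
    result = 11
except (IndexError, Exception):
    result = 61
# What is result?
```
61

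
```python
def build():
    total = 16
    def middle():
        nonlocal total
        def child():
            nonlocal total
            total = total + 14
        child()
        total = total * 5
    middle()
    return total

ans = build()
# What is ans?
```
150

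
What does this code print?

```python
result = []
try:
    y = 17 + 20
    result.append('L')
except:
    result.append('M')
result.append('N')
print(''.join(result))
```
LN

No exception, try block completes normally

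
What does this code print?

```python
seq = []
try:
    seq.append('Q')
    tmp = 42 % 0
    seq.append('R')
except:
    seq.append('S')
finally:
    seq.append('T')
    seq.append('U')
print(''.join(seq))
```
QSTU

Code before exception runs, then except, then all of finally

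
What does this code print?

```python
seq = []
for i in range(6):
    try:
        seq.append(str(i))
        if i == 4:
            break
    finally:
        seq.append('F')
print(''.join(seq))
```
0F1F2F3F4F

finally runs even when breaking out of loop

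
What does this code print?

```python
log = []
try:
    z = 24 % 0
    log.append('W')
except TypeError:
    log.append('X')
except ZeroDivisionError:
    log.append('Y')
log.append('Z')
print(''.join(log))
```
YZ

ZeroDivisionError is caught by its specific handler, not TypeError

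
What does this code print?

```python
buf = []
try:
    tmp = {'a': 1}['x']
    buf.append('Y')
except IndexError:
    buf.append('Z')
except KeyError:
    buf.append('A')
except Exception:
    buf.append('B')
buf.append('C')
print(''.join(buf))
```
AC

KeyError matches before generic Exception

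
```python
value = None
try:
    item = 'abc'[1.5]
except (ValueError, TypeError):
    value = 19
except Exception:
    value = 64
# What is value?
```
19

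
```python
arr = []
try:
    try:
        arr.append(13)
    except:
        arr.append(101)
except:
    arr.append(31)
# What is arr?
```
[13]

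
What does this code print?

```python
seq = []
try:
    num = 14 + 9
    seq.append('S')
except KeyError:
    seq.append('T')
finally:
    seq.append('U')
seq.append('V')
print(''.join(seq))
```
SUV

finally runs after normal execution too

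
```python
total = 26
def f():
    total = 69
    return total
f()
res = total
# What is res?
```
26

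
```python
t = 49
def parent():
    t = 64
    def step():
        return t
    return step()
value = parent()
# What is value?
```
64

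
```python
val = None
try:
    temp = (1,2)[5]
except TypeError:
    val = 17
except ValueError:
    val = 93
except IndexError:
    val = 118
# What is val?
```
118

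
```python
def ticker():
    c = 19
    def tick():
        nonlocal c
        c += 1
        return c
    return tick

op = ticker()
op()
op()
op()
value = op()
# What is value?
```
23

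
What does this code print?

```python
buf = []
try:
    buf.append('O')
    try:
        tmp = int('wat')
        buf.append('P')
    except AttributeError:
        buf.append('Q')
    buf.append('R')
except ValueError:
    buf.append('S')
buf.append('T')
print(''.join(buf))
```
OST

Inner handler doesn't match, propagates to outer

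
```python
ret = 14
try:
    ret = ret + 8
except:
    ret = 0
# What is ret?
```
22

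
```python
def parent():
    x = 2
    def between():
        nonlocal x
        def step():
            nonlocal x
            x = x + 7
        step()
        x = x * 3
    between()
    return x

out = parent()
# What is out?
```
27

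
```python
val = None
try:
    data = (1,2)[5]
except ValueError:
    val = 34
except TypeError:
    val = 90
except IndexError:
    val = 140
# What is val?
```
140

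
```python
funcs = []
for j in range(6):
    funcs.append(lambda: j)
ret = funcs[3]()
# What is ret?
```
5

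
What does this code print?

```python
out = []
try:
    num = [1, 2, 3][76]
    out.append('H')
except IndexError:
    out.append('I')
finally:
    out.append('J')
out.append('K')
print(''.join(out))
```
IJK

finally always runs, even after exception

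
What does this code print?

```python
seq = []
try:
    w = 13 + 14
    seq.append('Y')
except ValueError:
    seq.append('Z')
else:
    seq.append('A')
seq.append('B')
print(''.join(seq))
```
YAB

else block runs when no exception occurs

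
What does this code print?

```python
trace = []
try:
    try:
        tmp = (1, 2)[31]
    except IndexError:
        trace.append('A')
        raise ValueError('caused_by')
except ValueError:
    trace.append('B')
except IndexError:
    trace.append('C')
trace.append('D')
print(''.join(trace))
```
ABD

ValueError raised and caught, original IndexError not re-raised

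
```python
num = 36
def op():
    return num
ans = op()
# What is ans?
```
36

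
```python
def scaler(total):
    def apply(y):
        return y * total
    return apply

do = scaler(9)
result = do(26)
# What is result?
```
234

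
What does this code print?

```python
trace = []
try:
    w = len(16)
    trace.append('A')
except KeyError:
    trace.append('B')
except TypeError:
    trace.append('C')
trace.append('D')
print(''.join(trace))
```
CD

TypeError is caught by its specific handler, not KeyError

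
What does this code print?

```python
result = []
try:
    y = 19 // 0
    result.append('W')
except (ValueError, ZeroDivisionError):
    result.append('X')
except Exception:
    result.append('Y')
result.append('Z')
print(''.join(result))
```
XZ

ZeroDivisionError matches tuple containing it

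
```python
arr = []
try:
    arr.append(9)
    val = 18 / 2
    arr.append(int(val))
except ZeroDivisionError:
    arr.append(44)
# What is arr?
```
[9, 9]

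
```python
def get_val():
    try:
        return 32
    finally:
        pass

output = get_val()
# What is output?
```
32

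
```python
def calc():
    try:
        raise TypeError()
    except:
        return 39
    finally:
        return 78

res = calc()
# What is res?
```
78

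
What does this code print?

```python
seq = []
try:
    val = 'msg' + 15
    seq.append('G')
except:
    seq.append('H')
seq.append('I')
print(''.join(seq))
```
HI

Exception raised in try, caught by bare except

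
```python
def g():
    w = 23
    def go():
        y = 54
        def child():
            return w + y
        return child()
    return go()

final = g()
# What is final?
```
77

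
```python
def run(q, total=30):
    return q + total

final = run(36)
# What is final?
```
66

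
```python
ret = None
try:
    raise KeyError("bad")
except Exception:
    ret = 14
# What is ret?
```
14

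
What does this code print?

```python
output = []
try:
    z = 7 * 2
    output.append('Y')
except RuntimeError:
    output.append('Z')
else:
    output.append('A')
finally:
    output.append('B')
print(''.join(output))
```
YAB

else runs before finally when no exception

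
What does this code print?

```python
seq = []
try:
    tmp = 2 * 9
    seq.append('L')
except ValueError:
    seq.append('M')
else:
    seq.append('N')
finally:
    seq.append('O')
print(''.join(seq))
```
LNO

else runs before finally when no exception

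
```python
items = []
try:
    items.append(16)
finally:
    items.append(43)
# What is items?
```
[16, 43]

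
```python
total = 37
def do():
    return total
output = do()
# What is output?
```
37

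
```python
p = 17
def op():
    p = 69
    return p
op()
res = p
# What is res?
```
17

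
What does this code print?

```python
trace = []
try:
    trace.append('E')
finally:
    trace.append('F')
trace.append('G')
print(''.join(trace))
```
EFG

try/finally without except, no exception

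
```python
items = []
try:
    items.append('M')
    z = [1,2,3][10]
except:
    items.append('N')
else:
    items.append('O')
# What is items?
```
['M', 'N']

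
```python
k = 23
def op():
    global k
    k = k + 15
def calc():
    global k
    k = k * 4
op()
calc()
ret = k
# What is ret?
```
152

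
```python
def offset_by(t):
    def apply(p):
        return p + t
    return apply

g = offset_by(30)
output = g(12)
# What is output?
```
42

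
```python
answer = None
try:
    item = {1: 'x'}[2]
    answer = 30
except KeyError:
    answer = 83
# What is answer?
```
83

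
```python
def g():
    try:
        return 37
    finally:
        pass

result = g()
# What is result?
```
37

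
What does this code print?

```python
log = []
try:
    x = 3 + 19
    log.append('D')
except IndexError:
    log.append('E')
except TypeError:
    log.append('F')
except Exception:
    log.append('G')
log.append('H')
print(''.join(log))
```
DH

No exception, try block completes normally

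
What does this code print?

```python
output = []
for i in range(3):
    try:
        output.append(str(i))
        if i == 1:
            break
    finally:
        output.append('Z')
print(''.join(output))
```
0Z1Z

finally runs even when breaking out of loop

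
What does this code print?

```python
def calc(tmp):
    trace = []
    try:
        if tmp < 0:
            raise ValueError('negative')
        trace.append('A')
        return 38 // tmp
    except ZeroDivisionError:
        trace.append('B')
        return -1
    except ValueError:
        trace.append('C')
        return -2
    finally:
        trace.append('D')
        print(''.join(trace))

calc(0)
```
ABD

tmp=0 causes ZeroDivisionError, caught, finally prints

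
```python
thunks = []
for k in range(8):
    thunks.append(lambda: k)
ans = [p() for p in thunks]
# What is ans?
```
[7, 7, 7, 7, 7, 7, 7, 7]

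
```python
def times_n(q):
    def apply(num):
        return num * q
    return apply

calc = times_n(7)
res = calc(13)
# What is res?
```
91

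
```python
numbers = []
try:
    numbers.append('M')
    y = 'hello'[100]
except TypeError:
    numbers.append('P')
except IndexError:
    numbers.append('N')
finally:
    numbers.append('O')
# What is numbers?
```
['M', 'N', 'O']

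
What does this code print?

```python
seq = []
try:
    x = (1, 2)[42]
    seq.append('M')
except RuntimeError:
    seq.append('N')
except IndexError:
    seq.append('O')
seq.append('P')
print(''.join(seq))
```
OP

IndexError is caught by its specific handler, not RuntimeError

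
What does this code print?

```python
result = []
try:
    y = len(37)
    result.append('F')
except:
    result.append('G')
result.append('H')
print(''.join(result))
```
GH

Exception raised in try, caught by bare except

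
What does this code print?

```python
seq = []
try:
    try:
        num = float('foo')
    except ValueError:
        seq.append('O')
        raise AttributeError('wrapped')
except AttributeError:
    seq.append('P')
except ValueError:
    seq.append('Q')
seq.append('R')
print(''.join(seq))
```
OPR

AttributeError raised and caught, original ValueError not re-raised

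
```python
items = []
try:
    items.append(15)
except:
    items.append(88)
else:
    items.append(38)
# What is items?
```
[15, 38]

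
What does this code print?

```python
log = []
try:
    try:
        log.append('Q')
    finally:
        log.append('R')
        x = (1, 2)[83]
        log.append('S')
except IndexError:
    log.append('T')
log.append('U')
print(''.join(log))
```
QRTU

Exception in inner finally caught by outer except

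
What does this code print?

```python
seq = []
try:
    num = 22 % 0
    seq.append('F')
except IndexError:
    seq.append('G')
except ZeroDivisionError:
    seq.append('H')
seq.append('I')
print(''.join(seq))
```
HI

ZeroDivisionError is caught by its specific handler, not IndexError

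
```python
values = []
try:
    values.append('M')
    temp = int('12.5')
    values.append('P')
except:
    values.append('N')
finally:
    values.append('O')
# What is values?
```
['M', 'N', 'O']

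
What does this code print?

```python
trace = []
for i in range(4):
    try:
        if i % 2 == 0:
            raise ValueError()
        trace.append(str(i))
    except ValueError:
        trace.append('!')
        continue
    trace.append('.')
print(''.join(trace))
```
!1.!3.

continue in except skips rest of loop body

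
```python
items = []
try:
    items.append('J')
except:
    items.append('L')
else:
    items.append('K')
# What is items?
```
['J', 'K']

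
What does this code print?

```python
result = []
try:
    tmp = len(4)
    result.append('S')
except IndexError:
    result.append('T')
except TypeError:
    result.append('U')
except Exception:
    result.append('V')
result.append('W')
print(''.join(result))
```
UW

TypeError matches before generic Exception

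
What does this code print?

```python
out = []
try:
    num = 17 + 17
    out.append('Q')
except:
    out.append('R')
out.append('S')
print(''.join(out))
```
QS

No exception, try block completes normally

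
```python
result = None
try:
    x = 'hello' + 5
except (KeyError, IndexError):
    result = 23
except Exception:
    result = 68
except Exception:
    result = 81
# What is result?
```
68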